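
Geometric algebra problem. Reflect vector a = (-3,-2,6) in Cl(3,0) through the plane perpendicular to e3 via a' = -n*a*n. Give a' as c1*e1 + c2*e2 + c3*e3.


Reflection formula: a' = -n*a*n, with n = e3 (unit vector, n^2 = 1).
For reflection through hyperplane perp to e3:
The component along e3 flips sign, others stay.
a = (-3, -2, 6)
a' = (-3, -2, -6)
a' = -3*e1 - 2*e2 - 6*e3


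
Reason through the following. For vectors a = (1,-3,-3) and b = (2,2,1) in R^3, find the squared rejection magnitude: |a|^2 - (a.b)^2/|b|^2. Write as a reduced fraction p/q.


|a|^2 = 1^2 + (-3)^2 + (-3)^2 = 19
|b|^2 = 2^2 + 2^2 + 1^2 = 9
a . b = 1*2 + (-3)*2 + (-3)*1 = -7
(a.b)^2 = (-7)^2 = 49
|rej|^2 = 19 - 49/9
= (171 - 49)/9
= 122/9
In lowest terms: 122/9


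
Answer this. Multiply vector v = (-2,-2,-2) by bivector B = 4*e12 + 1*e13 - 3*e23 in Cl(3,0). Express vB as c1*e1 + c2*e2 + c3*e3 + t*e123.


vB has grade-1 (vector) and grade-3 (trivector) parts: vB = (v _| B) + (v ^ B).
Vector part <vB>_1:
  e1: -v2*b12 - v3*b13 = -(-2)*(4) - (-2)*(1) = 10
  e2: v1*b12 - v3*b23 = (-2)*(4) - (-2)*(-3) = -14
  e3: v1*b13 + v2*b23 = (-2)*(1) + (-2)*(-3) = 4
Trivector part <vB>_3:
  e123: v1*b23 - v2*b13 + v3*b12 = (-2)*(-3) - (-2)*(1) + (-2)*(4) = 0
vB = 10*e1 - 14*e2 + 4*e3 + 0*e123


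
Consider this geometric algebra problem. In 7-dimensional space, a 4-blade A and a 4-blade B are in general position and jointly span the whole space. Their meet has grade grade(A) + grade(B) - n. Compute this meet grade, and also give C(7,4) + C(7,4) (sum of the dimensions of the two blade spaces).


Meet grade = grade(A) + grade(B) - n
= 4 + 4 - 7 = 1
C(7,4) = 35
C(7,4) = 35
dim_A + dim_B = 35 + 35 = 70


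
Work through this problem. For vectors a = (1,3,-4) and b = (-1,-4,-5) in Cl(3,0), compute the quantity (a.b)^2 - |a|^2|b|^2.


a . b = 1*(-1) + 3*(-4) + (-4)*(-5)
= -1 + (-12) + 20 = 7
|a|^2 = 1^2 + 3^2 + (-4)^2 = 26
|b|^2 = (-1)^2 + (-4)^2 + (-5)^2 = 42
(a.b)^2 = 7^2 = 49
|a|^2 * |b|^2 = 26 * 42 = 1092
Result = 49 - 1092 = -1043


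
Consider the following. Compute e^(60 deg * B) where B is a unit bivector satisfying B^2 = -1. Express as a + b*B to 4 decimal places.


For a unit bivector B with B^2 = -1, the exponential series gives
e^(theta*B) = cos(theta) + sin(theta)*B (the GA analogue of Euler's formula).
theta = 60 degrees = 1.047198 rad
cos(60 deg) = 0.5000
sin(60 deg) = 0.8660
exp(theta*B) = 0.5000 + 0.8660*B


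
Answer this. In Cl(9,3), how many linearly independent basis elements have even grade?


Even subalgebra dimension = 2^(n-1)
n = 9 + 3 = 12
2^(12 - 1) = 2^11 = 2048
Verification: sum of C(12,k) for even k = 1 + 66 + 495 + 924 + 495 + 66 + 1 = 2048
Result = 2048


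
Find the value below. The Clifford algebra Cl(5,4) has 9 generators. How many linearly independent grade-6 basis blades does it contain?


Number of grade-k basis blades in Cl(p,q) with n = p + q is C(n, k).
n = 5 + 4 = 9
C(9, 6) = 9! / (6! * 3!)
= 362880 / (720 * 6)
= 84


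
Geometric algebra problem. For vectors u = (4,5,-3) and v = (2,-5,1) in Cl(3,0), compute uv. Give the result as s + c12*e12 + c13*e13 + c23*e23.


In Cl(3,0): e_i^2 = 1, e_ie_j = -e_je_i for i != j.
Scalar part = u . v = 4*2 + 5*(-5) + (-3)*1
= 8 + (-25) + (-3) = -20
e12 coeff = 4*(-5) - 5*2 = -20 - 10 = -30
e13 coeff = 4*1 - (-3)*2 = 4 - (-6) = 10
e23 coeff = 5*1 - (-3)*(-5) = 5 - 15 = -10
uv = -20 - 30*e12 + 10*e13 - 10*e23


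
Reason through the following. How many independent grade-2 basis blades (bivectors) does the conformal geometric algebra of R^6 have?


The conformal model of R^6 uses Cl(7,1) with m = 6 + 2 = 8 generators.
Number of grade-2 blades = C(m, 2) = C(8, 2)
= 8*7/2 = 28


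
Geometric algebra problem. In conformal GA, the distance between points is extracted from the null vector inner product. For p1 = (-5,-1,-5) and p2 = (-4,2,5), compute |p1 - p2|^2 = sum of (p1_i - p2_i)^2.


p1 - p2 = (-1, -3, -10)
|p1 - p2|^2 = (-1)^2 + (-3)^2 + (-10)^2
= 1 + 9 + 100
= 110


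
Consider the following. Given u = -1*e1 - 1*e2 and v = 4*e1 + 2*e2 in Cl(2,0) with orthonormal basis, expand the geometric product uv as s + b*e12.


Expand: (-1*e1 - 1*e2)(4*e1 + 2*e2)
= (-1)*4*e1e1 + (-1)*2*e1e2 + (-1)*4*e2e1 + (-1)*2*e2e2
Using e1^2 = e2^2 = 1, e2e1 = -e1e2:
Scalar part s = (-1)*4 + (-1)*2 = -4 + (-2) = -6
Bivector part b = (-1)*2 - (-1)*4 = -2 - (-4) = 2
uv = -6 + 2*e12


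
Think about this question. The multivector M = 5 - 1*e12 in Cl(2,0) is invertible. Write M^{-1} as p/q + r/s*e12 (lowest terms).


M = 5 - 1*e12, where e12^2 = -1.
Since M commutes with its reverse ~M = a - b*e12, M * ~M = a^2 - b^2*e12^2 = a^2 + b^2.
So M^{-1} = ~M / (a^2 + b^2) = (a - b*e12)/(a^2 + b^2).
a^2 + b^2 = 25 + 1 = 26
Scalar part = 5/26 = 5/26
Bivector coeff = 1/26 = 1/26
M^{-1} = 5/26 + 1/26*e12


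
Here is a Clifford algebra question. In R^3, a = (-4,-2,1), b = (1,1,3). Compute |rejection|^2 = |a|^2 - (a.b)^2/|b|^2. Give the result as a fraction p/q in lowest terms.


|a|^2 = (-4)^2 + (-2)^2 + 1^2 = 21
|b|^2 = 1^2 + 1^2 + 3^2 = 11
a . b = (-4)*1 + (-2)*1 + 1*3 = -3
(a.b)^2 = (-3)^2 = 9
|rej|^2 = 21 - 9/11
= (231 - 9)/11
= 222/11
In lowest terms: 222/11


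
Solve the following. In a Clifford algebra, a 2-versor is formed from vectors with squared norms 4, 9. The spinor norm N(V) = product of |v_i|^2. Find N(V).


Spinor norm N(V) = |v1|^2 * |v2|^2 * ... * |v2|^2
= 4 * 9
Running product: 4, 36
N(V) = 36


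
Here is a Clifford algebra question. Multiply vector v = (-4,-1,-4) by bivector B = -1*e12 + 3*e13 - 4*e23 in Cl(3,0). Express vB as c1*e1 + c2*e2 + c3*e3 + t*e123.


vB has grade-1 (vector) and grade-3 (trivector) parts: vB = (v _| B) + (v ^ B).
Vector part <vB>_1:
  e1: -v2*b12 - v3*b13 = -(-1)*(-1) - (-4)*(3) = 11
  e2: v1*b12 - v3*b23 = (-4)*(-1) - (-4)*(-4) = -12
  e3: v1*b13 + v2*b23 = (-4)*(3) + (-1)*(-4) = -8
Trivector part <vB>_3:
  e123: v1*b23 - v2*b13 + v3*b12 = (-4)*(-4) - (-1)*(3) + (-4)*(-1) = 23
vB = 11*e1 - 12*e2 - 8*e3 + 23*e123


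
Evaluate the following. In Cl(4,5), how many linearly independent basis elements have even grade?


Even subalgebra dimension = 2^(n-1)
n = 4 + 5 = 9
2^(9 - 1) = 2^8 = 256
Verification: sum of C(9,k) for even k = 1 + 36 + 126 + 84 + 9 = 256
Result = 256


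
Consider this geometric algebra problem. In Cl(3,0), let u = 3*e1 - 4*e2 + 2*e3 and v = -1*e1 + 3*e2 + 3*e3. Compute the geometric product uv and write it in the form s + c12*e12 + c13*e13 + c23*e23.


In Cl(3,0): e_i^2 = 1, e_ie_j = -e_je_i for i != j.
Scalar part = u . v = 3*(-1) + (-4)*3 + 2*3
= -3 + (-12) + 6 = -9
e12 coeff = 3*3 - (-4)*(-1) = 9 - 4 = 5
e13 coeff = 3*3 - 2*(-1) = 9 - (-2) = 11
e23 coeff = (-4)*3 - 2*3 = -12 - 6 = -18
uv = -9 + 5*e12 + 11*e13 - 18*e23


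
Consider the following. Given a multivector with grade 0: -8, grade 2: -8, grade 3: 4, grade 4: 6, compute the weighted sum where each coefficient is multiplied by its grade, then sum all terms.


Grade-weighted sum = sum of grade_k * coefficient_k
0*(-8) = 0
2*(-8) = -16
3*4 = 12
4*6 = 24
Total = 0 + (-16) + 12 + 24 = 20


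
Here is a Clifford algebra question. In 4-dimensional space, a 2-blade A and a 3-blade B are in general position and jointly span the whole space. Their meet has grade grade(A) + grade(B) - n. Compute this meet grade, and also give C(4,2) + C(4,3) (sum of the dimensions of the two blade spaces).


Meet grade = grade(A) + grade(B) - n
= 2 + 3 - 4 = 1
C(4,2) = 6
C(4,3) = 4
dim_A + dim_B = 6 + 4 = 10


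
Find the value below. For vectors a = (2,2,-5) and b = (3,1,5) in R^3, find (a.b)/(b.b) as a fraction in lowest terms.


Projection coefficient = (a . b) / (b . b)
a . b = 2*3 + 2*1 + (-5)*5
= 6 + 2 + (-25) = -17
b . b = 3^2 + 1^2 + 5^2
= 9 + 1 + 25 = 35
Coefficient = -17/35
In lowest terms: -17/35


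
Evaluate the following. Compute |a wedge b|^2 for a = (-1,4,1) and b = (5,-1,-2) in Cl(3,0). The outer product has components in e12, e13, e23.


a wedge b = (a1*b2 - a2*b1)*e12 + (a1*b3 - a3*b1)*e13 + (a2*b3 - a3*b2)*e23
e12 coeff: (-1)*(-1) - 4*5 = 1 - 20 = -19
e13 coeff: (-1)*(-2) - 1*5 = 2 - 5 = -3
e23 coeff: 4*(-2) - 1*(-1) = -8 - (-1) = -7
|a wedge b|^2 = (-19)^2 + (-3)^2 + (-7)^2
= 361 + 9 + 49
= 419


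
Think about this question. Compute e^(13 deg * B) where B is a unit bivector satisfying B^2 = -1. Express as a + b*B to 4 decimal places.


For a unit bivector B with B^2 = -1, the exponential series gives
e^(theta*B) = cos(theta) + sin(theta)*B (the GA analogue of Euler's formula).
theta = 13 degrees = 0.226893 rad
cos(13 deg) = 0.9744
sin(13 deg) = 0.2250
exp(theta*B) = 0.9744 + 0.2250*B


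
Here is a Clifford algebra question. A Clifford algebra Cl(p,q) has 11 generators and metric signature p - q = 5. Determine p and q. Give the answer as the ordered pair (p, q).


We need p + q = 11 and p - q = 5.
Adding: 2p = 11 + 5 = 16, so p = 8.
Then q = 11 - 8 = 3.
(p, q) = (8, 3)


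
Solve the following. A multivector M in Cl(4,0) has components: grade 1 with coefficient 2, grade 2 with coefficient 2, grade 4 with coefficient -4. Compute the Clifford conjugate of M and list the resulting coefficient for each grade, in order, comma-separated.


Clifford conjugate sign for grade k: (-1)^(k(k+1)/2)
Grade 1: (-1)^(1*2/2) = (-1)^1 = -1, coeff 2 -> -2
Grade 2: (-1)^(2*3/2) = (-1)^3 = -1, coeff 2 -> -2
Grade 4: (-1)^(4*5/2) = (-1)^10 = 1, coeff -4 -> -4
Conjugated coefficients: -2, -2, -4


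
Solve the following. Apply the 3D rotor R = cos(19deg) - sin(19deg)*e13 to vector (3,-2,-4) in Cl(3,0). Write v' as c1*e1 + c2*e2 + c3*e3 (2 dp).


Rotor R = cos(19deg) - sin(19deg)*e13
Rotation angle theta = 2 * 19 = 38 degrees in the e13 plane (e1 -> e3).
The component perpendicular to the plane (e2) is invariant: v'_2 = v2 = -2.00
cos(38deg) = 0.7880, sin(38deg) = 0.6157
v'_1 = v1*cos(theta) - v3*sin(theta) = 3*0.7880 - (-4)*0.6157 = 4.83
v'_3 = v1*sin(theta) + v3*cos(theta) = 3*0.6157 + (-4)*0.7880 = -1.31
v' = 4.83*e1 - 2.00*e2 - 1.31*e3


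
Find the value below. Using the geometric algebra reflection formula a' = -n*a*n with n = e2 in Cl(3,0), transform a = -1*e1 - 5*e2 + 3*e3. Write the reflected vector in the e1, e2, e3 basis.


Reflection formula: a' = -n*a*n, with n = e2 (unit vector, n^2 = 1).
For reflection through hyperplane perp to e2:
The component along e2 flips sign, others stay.
a = (-1, -5, 3)
a' = (-1, 5, 3)
a' = -1*e1 + 5*e2 + 3*e3


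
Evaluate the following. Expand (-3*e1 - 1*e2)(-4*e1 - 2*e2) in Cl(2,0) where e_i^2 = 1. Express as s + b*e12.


Expand: (-3*e1 - 1*e2)(-4*e1 - 2*e2)
= (-3)*(-4)*e1e1 + (-3)*(-2)*e1e2 + (-1)*(-4)*e2e1 + (-1)*(-2)*e2e2
Using e1^2 = e2^2 = 1, e2e1 = -e1e2:
Scalar part s = (-3)*(-4) + (-1)*(-2) = 12 + 2 = 14
Bivector part b = (-3)*(-2) - (-1)*(-4) = 6 - 4 = 2
uv = 14 + 2*e12


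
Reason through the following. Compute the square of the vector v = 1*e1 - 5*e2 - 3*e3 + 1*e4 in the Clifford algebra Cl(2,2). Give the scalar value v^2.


v^2 = sum of c_i^2 * e_i^2
Positive signature terms (e_i^2 = +1): 1^2 + (-5)^2 = 26
Negative signature terms (e_j^2 = -1): (-3)^2 + 1^2 = 10
v^2 = 26 - 10 = 16


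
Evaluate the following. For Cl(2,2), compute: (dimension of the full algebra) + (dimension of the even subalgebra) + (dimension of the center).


n = 2 + 2 = 4
Total dim = 2^4 = 16
Even subalgebra dim = 2^3 = 8
n is even, so center dim = 1
Sum = 16 + 8 + 1 = 25


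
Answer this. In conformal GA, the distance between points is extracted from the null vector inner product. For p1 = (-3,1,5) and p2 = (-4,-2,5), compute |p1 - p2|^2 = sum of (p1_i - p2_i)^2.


p1 - p2 = (1, 3, 0)
|p1 - p2|^2 = 1^2 + 3^2 + 0^2
= 1 + 9 + 0
= 10


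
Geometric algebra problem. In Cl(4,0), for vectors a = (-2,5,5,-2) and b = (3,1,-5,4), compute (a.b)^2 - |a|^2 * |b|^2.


a . b = (-2)*3 + 5*1 + 5*(-5) + (-2)*4
= -6 + 5 + (-25) + (-8) = -34
|a|^2 = (-2)^2 + 5^2 + 5^2 + (-2)^2 = 58
|b|^2 = 3^2 + 1^2 + (-5)^2 + 4^2 = 51
(a.b)^2 = (-34)^2 = 1156
|a|^2 * |b|^2 = 58 * 51 = 2958
Result = 1156 - 2958 = -1802


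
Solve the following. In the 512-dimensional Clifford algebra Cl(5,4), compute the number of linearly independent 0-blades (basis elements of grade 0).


Number of grade-k basis blades in Cl(p,q) with n = p + q is C(n, k).
n = 5 + 4 = 9
C(9, 0) = 9! / (0! * 9!)
= 362880 / (1 * 362880)
= 1


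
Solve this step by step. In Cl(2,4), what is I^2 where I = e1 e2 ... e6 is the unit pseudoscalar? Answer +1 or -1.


The pseudoscalar I = e1...e_n (product of all n generators) of Cl(p,q) satisfies I^2 = (-1)^(q + n(n-1)/2).
p = 2, q = 4, n = p + q = 6
n(n-1)/2 = 6 * 5 / 2 = 15
Exponent = q + n(n-1)/2 = 4 + 15 = 19
I^2 = (-1)^19 = -1


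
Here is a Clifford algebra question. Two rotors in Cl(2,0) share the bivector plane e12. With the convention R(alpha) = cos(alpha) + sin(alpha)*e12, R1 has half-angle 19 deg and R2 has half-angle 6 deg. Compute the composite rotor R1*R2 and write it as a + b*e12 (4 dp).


Same-plane rotors commute and their half-angles add:
R1*R2 = cos(a1 + a2) + sin(a1 + a2)*e12.
a1 + a2 = 19 + 6 = 25 deg
cos(25 deg) = 0.9063
sin(25 deg) = 0.4226
R1*R2 = 0.9063 + 0.4226*e12


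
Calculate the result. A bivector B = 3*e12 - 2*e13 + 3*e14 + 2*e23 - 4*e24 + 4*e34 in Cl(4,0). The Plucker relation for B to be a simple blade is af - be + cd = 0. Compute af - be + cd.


Plucker relation: af - be + cd
a*f = 3*4 = 12
b*e = (-2)*(-4) = 8
c*d = 3*2 = 6
af - be + cd = 12 - 8 + 6
= 10


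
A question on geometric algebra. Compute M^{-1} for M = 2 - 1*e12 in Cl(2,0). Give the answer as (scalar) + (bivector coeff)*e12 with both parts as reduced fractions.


M = 2 - 1*e12, where e12^2 = -1.
Since M commutes with its reverse ~M = a - b*e12, M * ~M = a^2 - b^2*e12^2 = a^2 + b^2.
So M^{-1} = ~M / (a^2 + b^2) = (a - b*e12)/(a^2 + b^2).
a^2 + b^2 = 4 + 1 = 5
Scalar part = 2/5 = 2/5
Bivector coeff = 1/5 = 1/5
M^{-1} = 2/5 + 1/5*e12


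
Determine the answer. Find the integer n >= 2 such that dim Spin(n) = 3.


dim Spin(n) = dim so(n) = n(n-1)/2.
Solve n(n-1)/2 = 3, i.e. n^2 - n - 6 = 0.
Discriminant = 1 + 8*3 = 25
n = (1 + sqrt(25))/2 = (1 + 5)/2 = 3


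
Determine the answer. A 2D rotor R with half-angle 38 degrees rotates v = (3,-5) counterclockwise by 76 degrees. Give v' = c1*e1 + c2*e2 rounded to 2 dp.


Rotor R = cos(38deg) - sin(38deg)*e12
Rotation angle theta = 2 * 38 = 76 degrees
v' = R*v*~R rotates v by theta.
cos(76deg) = 0.2419, sin(76deg) = 0.9703
v'_1 = 3*cos(76deg) - (-5)*sin(76deg)
= 3*0.2419 - (-5)*0.9703
= 5.58
v'_2 = 3*sin(76deg) + (-5)*cos(76deg)
= 3*0.9703 + (-5)*0.2419
= 1.70
v' = 5.58*e1 + 1.70*e2


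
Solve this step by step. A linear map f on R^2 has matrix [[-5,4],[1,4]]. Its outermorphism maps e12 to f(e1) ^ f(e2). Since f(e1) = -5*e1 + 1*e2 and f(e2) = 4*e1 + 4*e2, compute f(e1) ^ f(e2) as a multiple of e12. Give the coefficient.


The outermorphism of a linear map f sends e1^e2 to f(e1)^f(e2).
f(e1) = -5*e1 + 1*e2
f(e2) = 4*e1 + 4*e2
f(e1) ^ f(e2) = (-5*e1 + 1*e2) ^ (4*e1 + 4*e2)
= (-5)*4*e12 + 1*4*e21
= (-20 - 4)*e12
= -24*e12
Coefficient = -24


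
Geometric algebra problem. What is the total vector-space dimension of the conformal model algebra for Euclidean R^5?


The conformal model of R^5 uses Cl(6,1): the 5 Euclidean generators plus two extra orthogonal generators e+ (e+^2 = +1) and e- (e-^2 = -1), from which the null vectors e0, einf are built.
Number of generators m = 5 + 2 = 7.
dim Cl(p,q) = 2^m = 2^7 = 128


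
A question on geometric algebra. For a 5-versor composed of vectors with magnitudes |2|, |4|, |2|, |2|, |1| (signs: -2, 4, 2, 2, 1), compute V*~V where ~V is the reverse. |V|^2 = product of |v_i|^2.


Each vector v_i has |v_i|^2 = s_i^2
Squared scales: (-2)^2 = 4, 4^2 = 16, 2^2 = 4, 2^2 = 4, 1^2 = 1
|V|^2 = 4 * 16 * 4 * 4 * 1
= 1024


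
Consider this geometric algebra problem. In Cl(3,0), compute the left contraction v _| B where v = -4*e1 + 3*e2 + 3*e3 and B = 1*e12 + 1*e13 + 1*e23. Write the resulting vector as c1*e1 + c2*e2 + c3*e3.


Left contraction v _| B = <vB>_1 (grade-1 part of the geometric product vB).
Using e1_|e12 = e2, e2_|e12 = -e1, e1_|e13 = e3, e3_|e13 = -e1, e2_|e23 = e3, e3_|e23 = -e2:
e1 coeff: -v2*b12 - v3*b13 = -(3)*(1) - (3)*(1) = -6
e2 coeff: v1*b12 - v3*b23 = (-4)*(1) - (3)*(1) = -7
e3 coeff: v1*b13 + v2*b23 = (-4)*(1) + (3)*(1) = -1
v _| B = -6*e1 - 7*e2 - 1*e3


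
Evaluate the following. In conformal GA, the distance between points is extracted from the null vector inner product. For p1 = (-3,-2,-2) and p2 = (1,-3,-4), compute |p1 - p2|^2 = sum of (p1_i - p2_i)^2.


p1 - p2 = (-4, 1, 2)
|p1 - p2|^2 = (-4)^2 + 1^2 + 2^2
= 16 + 1 + 4
= 21


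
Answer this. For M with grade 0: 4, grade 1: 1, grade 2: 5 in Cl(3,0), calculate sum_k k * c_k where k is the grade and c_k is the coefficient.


Grade-weighted sum = sum of grade_k * coefficient_k
0*4 = 0
1*1 = 1
2*5 = 10
Total = 0 + 1 + 10 = 11


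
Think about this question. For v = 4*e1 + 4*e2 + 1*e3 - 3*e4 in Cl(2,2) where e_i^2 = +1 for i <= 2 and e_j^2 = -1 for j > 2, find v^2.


v^2 = sum of c_i^2 * e_i^2
Positive signature terms (e_i^2 = +1): 4^2 + 4^2 = 32
Negative signature terms (e_j^2 = -1): 1^2 + (-3)^2 = 10
v^2 = 32 - 10 = 22


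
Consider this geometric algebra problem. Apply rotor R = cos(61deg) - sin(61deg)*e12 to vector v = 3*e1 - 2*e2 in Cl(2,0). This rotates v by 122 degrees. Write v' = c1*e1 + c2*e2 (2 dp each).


Rotor R = cos(61deg) - sin(61deg)*e12
Rotation angle theta = 2 * 61 = 122 degrees
v' = R*v*~R rotates v by theta.
cos(122deg) = -0.5299, sin(122deg) = 0.8480
v'_1 = 3*cos(122deg) - (-2)*sin(122deg)
= 3*(-0.5299) - (-2)*0.8480
= 0.11
v'_2 = 3*sin(122deg) + (-2)*cos(122deg)
= 3*0.8480 + (-2)*(-0.5299)
= 3.60
v' = 0.11*e1 + 3.60*e2


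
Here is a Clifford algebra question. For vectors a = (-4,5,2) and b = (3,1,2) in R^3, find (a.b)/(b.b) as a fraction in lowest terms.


Projection coefficient = (a . b) / (b . b)
a . b = (-4)*3 + 5*1 + 2*2
= -12 + 5 + 4 = -3
b . b = 3^2 + 1^2 + 2^2
= 9 + 1 + 4 = 14
Coefficient = -3/14
In lowest terms: -3/14


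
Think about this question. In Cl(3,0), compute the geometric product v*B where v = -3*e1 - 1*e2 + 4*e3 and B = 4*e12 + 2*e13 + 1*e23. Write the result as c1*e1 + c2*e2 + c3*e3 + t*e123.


vB has grade-1 (vector) and grade-3 (trivector) parts: vB = (v _| B) + (v ^ B).
Vector part <vB>_1:
  e1: -v2*b12 - v3*b13 = -(-1)*(4) - (4)*(2) = -4
  e2: v1*b12 - v3*b23 = (-3)*(4) - (4)*(1) = -16
  e3: v1*b13 + v2*b23 = (-3)*(2) + (-1)*(1) = -7
Trivector part <vB>_3:
  e123: v1*b23 - v2*b13 + v3*b12 = (-3)*(1) - (-1)*(2) + (4)*(4) = 15
vB = -4*e1 - 16*e2 - 7*e3 + 15*e123


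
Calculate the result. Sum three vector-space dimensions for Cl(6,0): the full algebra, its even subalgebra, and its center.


n = 6 + 0 = 6
Total dim = 2^6 = 64
Even subalgebra dim = 2^5 = 32
n is even, so center dim = 1
Sum = 64 + 32 + 1 = 97


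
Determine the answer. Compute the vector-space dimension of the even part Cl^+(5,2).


Even subalgebra dimension = 2^(n-1)
n = 5 + 2 = 7
2^(7 - 1) = 2^6 = 64
Verification: sum of C(7,k) for even k = 1 + 21 + 35 + 7 = 64
Result = 64


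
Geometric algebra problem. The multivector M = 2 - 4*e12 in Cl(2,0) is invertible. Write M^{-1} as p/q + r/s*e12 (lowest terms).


M = 2 - 4*e12, where e12^2 = -1.
Since M commutes with its reverse ~M = a - b*e12, M * ~M = a^2 - b^2*e12^2 = a^2 + b^2.
So M^{-1} = ~M / (a^2 + b^2) = (a - b*e12)/(a^2 + b^2).
a^2 + b^2 = 4 + 16 = 20
Scalar part = 2/20 = 1/10
Bivector coeff = 4/20 = 1/5
M^{-1} = 1/10 + 1/5*e12


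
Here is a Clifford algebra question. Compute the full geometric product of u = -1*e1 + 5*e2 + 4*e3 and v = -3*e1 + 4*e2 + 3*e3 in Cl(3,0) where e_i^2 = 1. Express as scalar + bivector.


In Cl(3,0): e_i^2 = 1, e_ie_j = -e_je_i for i != j.
Scalar part = u . v = (-1)*(-3) + 5*4 + 4*3
= 3 + 20 + 12 = 35
e12 coeff = (-1)*4 - 5*(-3) = -4 - (-15) = 11
e13 coeff = (-1)*3 - 4*(-3) = -3 - (-12) = 9
e23 coeff = 5*3 - 4*4 = 15 - 16 = -1
uv = 35 + 11*e12 + 9*e13 - 1*e23


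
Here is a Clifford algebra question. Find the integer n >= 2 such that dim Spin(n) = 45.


dim Spin(n) = dim so(n) = n(n-1)/2.
Solve n(n-1)/2 = 45, i.e. n^2 - n - 90 = 0.
Discriminant = 1 + 8*45 = 361
n = (1 + sqrt(361))/2 = (1 + 19)/2 = 10


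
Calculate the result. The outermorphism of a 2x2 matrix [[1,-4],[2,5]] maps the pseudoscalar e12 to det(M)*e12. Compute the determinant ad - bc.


The outermorphism of a linear map f sends e1^e2 to f(e1)^f(e2).
f(e1) = 1*e1 + 2*e2
f(e2) = -4*e1 + 5*e2
f(e1) ^ f(e2) = (1*e1 + 2*e2) ^ (-4*e1 + 5*e2)
= 1*5*e12 + 2*(-4)*e21
= (5 - (-8))*e12
= 13*e12
Coefficient = 13


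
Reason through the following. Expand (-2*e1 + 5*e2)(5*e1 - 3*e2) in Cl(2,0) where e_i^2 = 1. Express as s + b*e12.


Expand: (-2*e1 + 5*e2)(5*e1 - 3*e2)
= (-2)*5*e1e1 + (-2)*(-3)*e1e2 + 5*5*e2e1 + 5*(-3)*e2e2
Using e1^2 = e2^2 = 1, e2e1 = -e1e2:
Scalar part s = (-2)*5 + 5*(-3) = -10 + (-15) = -25
Bivector part b = (-2)*(-3) - 5*5 = 6 - 25 = -19
uv = -25 - 19*e12


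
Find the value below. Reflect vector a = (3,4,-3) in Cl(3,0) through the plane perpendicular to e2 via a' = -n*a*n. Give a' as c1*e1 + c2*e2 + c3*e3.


Reflection formula: a' = -n*a*n, with n = e2 (unit vector, n^2 = 1).
For reflection through hyperplane perp to e2:
The component along e2 flips sign, others stay.
a = (3, 4, -3)
a' = (3, -4, -3)
a' = 3*e1 - 4*e2 - 3*e3


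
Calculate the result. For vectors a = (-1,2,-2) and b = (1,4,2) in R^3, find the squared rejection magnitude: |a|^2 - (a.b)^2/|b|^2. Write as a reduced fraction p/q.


|a|^2 = (-1)^2 + 2^2 + (-2)^2 = 9
|b|^2 = 1^2 + 4^2 + 2^2 = 21
a . b = (-1)*1 + 2*4 + (-2)*2 = 3
(a.b)^2 = 3^2 = 9
|rej|^2 = 9 - 9/21
= (189 - 9)/21
= 180/21
In lowest terms: 60/7


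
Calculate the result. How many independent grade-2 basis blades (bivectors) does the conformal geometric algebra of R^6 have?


The conformal model of R^6 uses Cl(7,1) with m = 6 + 2 = 8 generators.
Number of grade-2 blades = C(m, 2) = C(8, 2)
= 8*7/2 = 28


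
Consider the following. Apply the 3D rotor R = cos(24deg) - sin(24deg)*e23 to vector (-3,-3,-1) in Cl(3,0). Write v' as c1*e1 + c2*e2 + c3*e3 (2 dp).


Rotor R = cos(24deg) - sin(24deg)*e23
Rotation angle theta = 2 * 24 = 48 degrees in the e23 plane (e2 -> e3).
The component perpendicular to the plane (e1) is invariant: v'_1 = v1 = -3.00
cos(48deg) = 0.6691, sin(48deg) = 0.7431
v'_2 = v2*cos(theta) - v3*sin(theta) = -3*0.6691 - (-1)*0.7431 = -1.26
v'_3 = v2*sin(theta) + v3*cos(theta) = -3*0.7431 + (-1)*0.6691 = -2.90
v' = -3.00*e1 - 1.26*e2 - 2.90*e3


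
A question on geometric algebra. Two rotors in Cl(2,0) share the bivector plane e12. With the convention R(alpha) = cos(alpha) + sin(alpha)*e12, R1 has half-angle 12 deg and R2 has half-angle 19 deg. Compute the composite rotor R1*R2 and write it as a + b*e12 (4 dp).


Same-plane rotors commute and their half-angles add:
R1*R2 = cos(a1 + a2) + sin(a1 + a2)*e12.
a1 + a2 = 12 + 19 = 31 deg
cos(31 deg) = 0.8572
sin(31 deg) = 0.5150
R1*R2 = 0.8572 + 0.5150*e12


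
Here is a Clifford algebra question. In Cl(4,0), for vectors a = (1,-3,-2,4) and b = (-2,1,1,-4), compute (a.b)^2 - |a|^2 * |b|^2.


a . b = 1*(-2) + (-3)*1 + (-2)*1 + 4*(-4)
= -2 + (-3) + (-2) + (-16) = -23
|a|^2 = 1^2 + (-3)^2 + (-2)^2 + 4^2 = 30
|b|^2 = (-2)^2 + 1^2 + 1^2 + (-4)^2 = 22
(a.b)^2 = (-23)^2 = 529
|a|^2 * |b|^2 = 30 * 22 = 660
Result = 529 - 660 = -131


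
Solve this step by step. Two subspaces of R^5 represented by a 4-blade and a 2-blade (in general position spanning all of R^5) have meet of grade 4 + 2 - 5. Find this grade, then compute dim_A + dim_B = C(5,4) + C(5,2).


Meet grade = grade(A) + grade(B) - n
= 4 + 2 - 5 = 1
C(5,4) = 5
C(5,2) = 10
dim_A + dim_B = 5 + 10 = 15


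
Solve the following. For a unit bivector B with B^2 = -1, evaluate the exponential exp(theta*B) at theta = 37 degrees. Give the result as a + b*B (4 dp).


For a unit bivector B with B^2 = -1, the exponential series gives
e^(theta*B) = cos(theta) + sin(theta)*B (the GA analogue of Euler's formula).
theta = 37 degrees = 0.645772 rad
cos(37 deg) = 0.7986
sin(37 deg) = 0.6018
exp(theta*B) = 0.7986 + 0.6018*B


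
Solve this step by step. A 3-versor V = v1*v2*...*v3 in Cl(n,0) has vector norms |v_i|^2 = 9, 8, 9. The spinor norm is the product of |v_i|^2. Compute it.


Spinor norm N(V) = |v1|^2 * |v2|^2 * ... * |v3|^2
= 9 * 8 * 9
Running product: 9, 72, 648
N(V) = 648


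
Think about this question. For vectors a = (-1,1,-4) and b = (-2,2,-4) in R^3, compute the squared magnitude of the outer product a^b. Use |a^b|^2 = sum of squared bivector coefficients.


a wedge b = (a1*b2 - a2*b1)*e12 + (a1*b3 - a3*b1)*e13 + (a2*b3 - a3*b2)*e23
e12 coeff: (-1)*2 - 1*(-2) = -2 - (-2) = 0
e13 coeff: (-1)*(-4) - (-4)*(-2) = 4 - 8 = -4
e23 coeff: 1*(-4) - (-4)*2 = -4 - (-8) = 4
|a wedge b|^2 = 0^2 + (-4)^2 + 4^2
= 0 + 16 + 16
= 32


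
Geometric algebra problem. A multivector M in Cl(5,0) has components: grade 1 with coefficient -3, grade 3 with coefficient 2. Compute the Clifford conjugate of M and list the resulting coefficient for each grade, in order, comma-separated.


Clifford conjugate sign for grade k: (-1)^(k(k+1)/2)
Grade 1: (-1)^(1*2/2) = (-1)^1 = -1, coeff -3 -> 3
Grade 3: (-1)^(3*4/2) = (-1)^6 = 1, coeff 2 -> 2
Conjugated coefficients: 3, 2


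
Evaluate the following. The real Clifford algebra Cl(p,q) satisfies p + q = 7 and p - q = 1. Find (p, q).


We need p + q = 7 and p - q = 1.
Adding: 2p = 7 + 1 = 8, so p = 4.
Then q = 7 - 4 = 3.
(p, q) = (4, 3)


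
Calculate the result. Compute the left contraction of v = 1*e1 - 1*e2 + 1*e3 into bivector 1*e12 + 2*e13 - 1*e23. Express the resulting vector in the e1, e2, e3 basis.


Left contraction v _| B = <vB>_1 (grade-1 part of the geometric product vB).
Using e1_|e12 = e2, e2_|e12 = -e1, e1_|e13 = e3, e3_|e13 = -e1, e2_|e23 = e3, e3_|e23 = -e2:
e1 coeff: -v2*b12 - v3*b13 = -(-1)*(1) - (1)*(2) = -1
e2 coeff: v1*b12 - v3*b23 = (1)*(1) - (1)*(-1) = 2
e3 coeff: v1*b13 + v2*b23 = (1)*(2) + (-1)*(-1) = 3
v _| B = -1*e1 + 2*e2 + 3*e3


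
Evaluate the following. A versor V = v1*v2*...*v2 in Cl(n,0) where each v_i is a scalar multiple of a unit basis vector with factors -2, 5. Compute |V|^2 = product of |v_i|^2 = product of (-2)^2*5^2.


Each vector v_i has |v_i|^2 = s_i^2
Squared scales: (-2)^2 = 4, 5^2 = 25
|V|^2 = 4 * 25
= 100


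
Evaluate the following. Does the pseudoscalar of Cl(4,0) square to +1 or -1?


The pseudoscalar I = e1...e_n (product of all n generators) of Cl(p,q) satisfies I^2 = (-1)^(q + n(n-1)/2).
p = 4, q = 0, n = p + q = 4
n(n-1)/2 = 4 * 3 / 2 = 6
Exponent = q + n(n-1)/2 = 0 + 6 = 6
I^2 = (-1)^6 = +1


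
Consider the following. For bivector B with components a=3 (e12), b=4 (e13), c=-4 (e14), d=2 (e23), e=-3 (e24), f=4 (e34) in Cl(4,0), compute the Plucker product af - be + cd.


Plucker relation: af - be + cd
a*f = 3*4 = 12
b*e = 4*(-3) = -12
c*d = (-4)*2 = -8
af - be + cd = 12 - (-12) + (-8)
= 16


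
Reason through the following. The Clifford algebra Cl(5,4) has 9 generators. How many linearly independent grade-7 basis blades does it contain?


Number of grade-k basis blades in Cl(p,q) with n = p + q is C(n, k).
n = 5 + 4 = 9
C(9, 7) = 9! / (7! * 2!)
= 362880 / (5040 * 2)
= 36


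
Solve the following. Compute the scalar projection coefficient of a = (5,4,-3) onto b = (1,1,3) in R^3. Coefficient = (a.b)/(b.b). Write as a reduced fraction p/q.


Projection coefficient = (a . b) / (b . b)
a . b = 5*1 + 4*1 + (-3)*3
= 5 + 4 + (-9) = 0
b . b = 1^2 + 1^2 + 3^2
= 1 + 1 + 9 = 11
Coefficient = 0/11
In lowest terms: 0/1


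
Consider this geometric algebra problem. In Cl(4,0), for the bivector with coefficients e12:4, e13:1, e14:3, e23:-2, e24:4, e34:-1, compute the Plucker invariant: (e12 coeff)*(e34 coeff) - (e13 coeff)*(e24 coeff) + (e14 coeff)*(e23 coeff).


Plucker relation: af - be + cd
a*f = 4*(-1) = -4
b*e = 1*4 = 4
c*d = 3*(-2) = -6
af - be + cd = -4 - 4 + (-6)
= -14


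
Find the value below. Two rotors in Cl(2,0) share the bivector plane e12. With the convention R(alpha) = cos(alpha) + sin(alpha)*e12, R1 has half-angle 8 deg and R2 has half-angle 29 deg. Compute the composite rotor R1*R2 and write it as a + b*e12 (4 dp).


Same-plane rotors commute and their half-angles add:
R1*R2 = cos(a1 + a2) + sin(a1 + a2)*e12.
a1 + a2 = 8 + 29 = 37 deg
cos(37 deg) = 0.7986
sin(37 deg) = 0.6018
R1*R2 = 0.7986 + 0.6018*e12


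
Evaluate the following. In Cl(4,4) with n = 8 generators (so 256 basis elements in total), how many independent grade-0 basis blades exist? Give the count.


Number of grade-k basis blades in Cl(p,q) with n = p + q is C(n, k).
n = 4 + 4 = 8
C(8, 0) = 8! / (0! * 8!)
= 40320 / (1 * 40320)
= 1


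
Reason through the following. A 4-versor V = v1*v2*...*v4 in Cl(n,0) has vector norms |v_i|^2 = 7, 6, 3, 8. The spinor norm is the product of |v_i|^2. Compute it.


Spinor norm N(V) = |v1|^2 * |v2|^2 * ... * |v4|^2
= 7 * 6 * 3 * 8
Running product: 7, 42, 126, 1008
N(V) = 1008


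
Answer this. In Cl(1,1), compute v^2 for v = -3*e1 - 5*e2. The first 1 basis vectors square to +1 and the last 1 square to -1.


v^2 = sum of c_i^2 * e_i^2
Positive signature terms (e_i^2 = +1): (-3)^2 = 9
Negative signature terms (e_j^2 = -1): (-5)^2 = 25
v^2 = 9 - 25 = -16


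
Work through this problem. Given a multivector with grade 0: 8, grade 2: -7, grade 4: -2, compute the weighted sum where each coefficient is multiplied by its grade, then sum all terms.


Grade-weighted sum = sum of grade_k * coefficient_k
0*8 = 0
2*(-7) = -14
4*(-2) = -8
Total = 0 + (-14) + (-8) = -22


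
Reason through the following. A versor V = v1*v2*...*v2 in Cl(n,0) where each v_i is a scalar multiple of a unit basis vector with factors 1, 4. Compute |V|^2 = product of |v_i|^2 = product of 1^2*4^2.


Each vector v_i has |v_i|^2 = s_i^2
Squared scales: 1^2 = 1, 4^2 = 16
|V|^2 = 1 * 16
= 16


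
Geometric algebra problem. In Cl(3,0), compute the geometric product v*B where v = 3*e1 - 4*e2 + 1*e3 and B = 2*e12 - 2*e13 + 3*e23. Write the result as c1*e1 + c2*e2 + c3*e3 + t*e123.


vB has grade-1 (vector) and grade-3 (trivector) parts: vB = (v _| B) + (v ^ B).
Vector part <vB>_1:
  e1: -v2*b12 - v3*b13 = -(-4)*(2) - (1)*(-2) = 10
  e2: v1*b12 - v3*b23 = (3)*(2) - (1)*(3) = 3
  e3: v1*b13 + v2*b23 = (3)*(-2) + (-4)*(3) = -18
Trivector part <vB>_3:
  e123: v1*b23 - v2*b13 + v3*b12 = (3)*(3) - (-4)*(-2) + (1)*(2) = 3
vB = 10*e1 + 3*e2 - 18*e3 + 3*e123


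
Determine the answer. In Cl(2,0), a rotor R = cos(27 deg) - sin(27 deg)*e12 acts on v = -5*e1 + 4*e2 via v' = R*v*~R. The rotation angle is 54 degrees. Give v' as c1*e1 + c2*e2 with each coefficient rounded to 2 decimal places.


Rotor R = cos(27deg) - sin(27deg)*e12
Rotation angle theta = 2 * 27 = 54 degrees
v' = R*v*~R rotates v by theta.
cos(54deg) = 0.5878, sin(54deg) = 0.8090
v'_1 = -5*cos(54deg) - 4*sin(54deg)
= -5*0.5878 - 4*0.8090
= -6.17
v'_2 = -5*sin(54deg) + 4*cos(54deg)
= -5*0.8090 + 4*0.5878
= -1.69
v' = -6.17*e1 - 1.69*e2


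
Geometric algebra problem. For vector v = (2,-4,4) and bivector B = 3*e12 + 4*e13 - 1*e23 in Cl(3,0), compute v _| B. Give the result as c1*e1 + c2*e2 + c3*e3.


Left contraction v _| B = <vB>_1 (grade-1 part of the geometric product vB).
Using e1_|e12 = e2, e2_|e12 = -e1, e1_|e13 = e3, e3_|e13 = -e1, e2_|e23 = e3, e3_|e23 = -e2:
e1 coeff: -v2*b12 - v3*b13 = -(-4)*(3) - (4)*(4) = -4
e2 coeff: v1*b12 - v3*b23 = (2)*(3) - (4)*(-1) = 10
e3 coeff: v1*b13 + v2*b23 = (2)*(4) + (-4)*(-1) = 12
v _| B = -4*e1 + 10*e2 + 12*e3


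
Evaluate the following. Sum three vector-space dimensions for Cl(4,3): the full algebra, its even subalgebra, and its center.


n = 4 + 3 = 7
Total dim = 2^7 = 128
Even subalgebra dim = 2^6 = 64
n is odd, so center dim = 2
Sum = 128 + 64 + 2 = 194


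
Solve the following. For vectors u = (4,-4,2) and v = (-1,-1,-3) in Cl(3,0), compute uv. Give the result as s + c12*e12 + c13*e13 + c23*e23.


In Cl(3,0): e_i^2 = 1, e_ie_j = -e_je_i for i != j.
Scalar part = u . v = 4*(-1) + (-4)*(-1) + 2*(-3)
= -4 + 4 + (-6) = -6
e12 coeff = 4*(-1) - (-4)*(-1) = -4 - 4 = -8
e13 coeff = 4*(-3) - 2*(-1) = -12 - (-2) = -10
e23 coeff = (-4)*(-3) - 2*(-1) = 12 - (-2) = 14
uv = -6 - 8*e12 - 10*e13 + 14*e23


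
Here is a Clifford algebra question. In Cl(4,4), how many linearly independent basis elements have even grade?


Even subalgebra dimension = 2^(n-1)
n = 4 + 4 = 8
2^(8 - 1) = 2^7 = 128
Verification: sum of C(8,k) for even k = 1 + 28 + 70 + 28 + 1 = 128
Result = 128


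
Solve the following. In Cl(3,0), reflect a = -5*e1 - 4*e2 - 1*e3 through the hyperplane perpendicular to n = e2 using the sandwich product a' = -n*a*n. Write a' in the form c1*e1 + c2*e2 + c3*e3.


Reflection formula: a' = -n*a*n, with n = e2 (unit vector, n^2 = 1).
For reflection through hyperplane perp to e2:
The component along e2 flips sign, others stay.
a = (-5, -4, -1)
a' = (-5, 4, -1)
a' = -5*e1 + 4*e2 - 1*e3


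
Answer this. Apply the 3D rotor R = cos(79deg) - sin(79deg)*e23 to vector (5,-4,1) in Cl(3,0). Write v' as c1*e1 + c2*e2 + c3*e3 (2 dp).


Rotor R = cos(79deg) - sin(79deg)*e23
Rotation angle theta = 2 * 79 = 158 degrees in the e23 plane (e2 -> e3).
The component perpendicular to the plane (e1) is invariant: v'_1 = v1 = 5.00
cos(158deg) = -0.9272, sin(158deg) = 0.3746
v'_2 = v2*cos(theta) - v3*sin(theta) = -4*(-0.9272) - 1*0.3746 = 3.33
v'_3 = v2*sin(theta) + v3*cos(theta) = -4*0.3746 + 1*(-0.9272) = -2.43
v' = 5.00*e1 + 3.33*e2 - 2.43*e3


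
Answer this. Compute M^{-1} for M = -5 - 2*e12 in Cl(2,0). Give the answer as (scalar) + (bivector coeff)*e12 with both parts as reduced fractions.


M = -5 - 2*e12, where e12^2 = -1.
Since M commutes with its reverse ~M = a - b*e12, M * ~M = a^2 - b^2*e12^2 = a^2 + b^2.
So M^{-1} = ~M / (a^2 + b^2) = (a - b*e12)/(a^2 + b^2).
a^2 + b^2 = 25 + 4 = 29
Scalar part = -5/29 = -5/29
Bivector coeff = 2/29 = 2/29
M^{-1} = -5/29 + 2/29*e12


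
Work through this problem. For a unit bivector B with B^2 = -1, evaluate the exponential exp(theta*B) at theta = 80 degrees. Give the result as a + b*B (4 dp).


For a unit bivector B with B^2 = -1, the exponential series gives
e^(theta*B) = cos(theta) + sin(theta)*B (the GA analogue of Euler's formula).
theta = 80 degrees = 1.396263 rad
cos(80 deg) = 0.1736
sin(80 deg) = 0.9848
exp(theta*B) = 0.1736 + 0.9848*B


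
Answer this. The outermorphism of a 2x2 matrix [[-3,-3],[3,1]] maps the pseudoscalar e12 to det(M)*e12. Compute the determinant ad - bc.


The outermorphism of a linear map f sends e1^e2 to f(e1)^f(e2).
f(e1) = -3*e1 + 3*e2
f(e2) = -3*e1 + 1*e2
f(e1) ^ f(e2) = (-3*e1 + 3*e2) ^ (-3*e1 + 1*e2)
= (-3)*1*e12 + 3*(-3)*e21
= (-3 - (-9))*e12
= 6*e12
Coefficient = 6


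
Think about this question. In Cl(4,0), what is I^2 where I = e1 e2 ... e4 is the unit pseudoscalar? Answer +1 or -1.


The pseudoscalar I = e1...e_n (product of all n generators) of Cl(p,q) satisfies I^2 = (-1)^(q + n(n-1)/2).
p = 4, q = 0, n = p + q = 4
n(n-1)/2 = 4 * 3 / 2 = 6
Exponent = q + n(n-1)/2 = 0 + 6 = 6
I^2 = (-1)^6 = +1


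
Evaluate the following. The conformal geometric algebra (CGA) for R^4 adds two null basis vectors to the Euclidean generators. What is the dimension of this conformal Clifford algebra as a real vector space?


The conformal model of R^4 uses Cl(5,1): the 4 Euclidean generators plus two extra orthogonal generators e+ (e+^2 = +1) and e- (e-^2 = -1), from which the null vectors e0, einf are built.
Number of generators m = 4 + 2 = 6.
dim Cl(p,q) = 2^m = 2^6 = 64


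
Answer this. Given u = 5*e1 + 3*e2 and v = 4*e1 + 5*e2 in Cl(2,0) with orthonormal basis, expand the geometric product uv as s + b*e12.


Expand: (5*e1 + 3*e2)(4*e1 + 5*e2)
= 5*4*e1e1 + 5*5*e1e2 + 3*4*e2e1 + 3*5*e2e2
Using e1^2 = e2^2 = 1, e2e1 = -e1e2:
Scalar part s = 5*4 + 3*5 = 20 + 15 = 35
Bivector part b = 5*5 - 3*4 = 25 - 12 = 13
uv = 35 + 13*e12


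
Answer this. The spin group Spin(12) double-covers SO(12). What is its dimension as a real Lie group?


Spin(n) double-covers SO(n); both have Lie algebra so(n) of dimension n(n-1)/2.
n = 12
n(n-1) = 12 * 11 = 132
dim Spin(12) = 132/2 = 66


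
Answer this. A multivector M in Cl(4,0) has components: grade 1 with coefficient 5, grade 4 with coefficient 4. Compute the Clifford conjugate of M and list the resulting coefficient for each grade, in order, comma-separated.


Clifford conjugate sign for grade k: (-1)^(k(k+1)/2)
Grade 1: (-1)^(1*2/2) = (-1)^1 = -1, coeff 5 -> -5
Grade 4: (-1)^(4*5/2) = (-1)^10 = 1, coeff 4 -> 4
Conjugated coefficients: -5, 4


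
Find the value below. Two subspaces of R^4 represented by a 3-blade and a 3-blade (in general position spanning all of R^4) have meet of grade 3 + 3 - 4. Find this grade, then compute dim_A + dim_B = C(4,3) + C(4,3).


Meet grade = grade(A) + grade(B) - n
= 3 + 3 - 4 = 2
C(4,3) = 4
C(4,3) = 4
dim_A + dim_B = 4 + 4 = 8


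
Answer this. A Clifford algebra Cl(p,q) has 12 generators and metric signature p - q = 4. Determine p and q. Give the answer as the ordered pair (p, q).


We need p + q = 12 and p - q = 4.
Adding: 2p = 12 + 4 = 16, so p = 8.
Then q = 12 - 8 = 4.
(p, q) = (8, 4)


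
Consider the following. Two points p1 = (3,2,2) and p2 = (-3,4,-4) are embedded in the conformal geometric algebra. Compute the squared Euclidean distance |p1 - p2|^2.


p1 - p2 = (6, -2, 6)
|p1 - p2|^2 = 6^2 + (-2)^2 + 6^2
= 36 + 4 + 36
= 76


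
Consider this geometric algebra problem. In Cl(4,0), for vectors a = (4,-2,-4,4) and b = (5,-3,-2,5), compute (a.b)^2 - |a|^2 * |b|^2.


a . b = 4*5 + (-2)*(-3) + (-4)*(-2) + 4*5
= 20 + 6 + 8 + 20 = 54
|a|^2 = 4^2 + (-2)^2 + (-4)^2 + 4^2 = 52
|b|^2 = 5^2 + (-3)^2 + (-2)^2 + 5^2 = 63
(a.b)^2 = 54^2 = 2916
|a|^2 * |b|^2 = 52 * 63 = 3276
Result = 2916 - 3276 = -360


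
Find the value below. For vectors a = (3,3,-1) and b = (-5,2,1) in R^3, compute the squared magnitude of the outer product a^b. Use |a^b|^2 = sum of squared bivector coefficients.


a wedge b = (a1*b2 - a2*b1)*e12 + (a1*b3 - a3*b1)*e13 + (a2*b3 - a3*b2)*e23
e12 coeff: 3*2 - 3*(-5) = 6 - (-15) = 21
e13 coeff: 3*1 - (-1)*(-5) = 3 - 5 = -2
e23 coeff: 3*1 - (-1)*2 = 3 - (-2) = 5
|a wedge b|^2 = 21^2 + (-2)^2 + 5^2
= 441 + 4 + 25
= 470


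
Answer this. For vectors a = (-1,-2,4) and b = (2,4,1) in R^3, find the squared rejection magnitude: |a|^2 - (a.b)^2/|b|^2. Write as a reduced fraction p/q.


|a|^2 = (-1)^2 + (-2)^2 + 4^2 = 21
|b|^2 = 2^2 + 4^2 + 1^2 = 21
a . b = (-1)*2 + (-2)*4 + 4*1 = -6
(a.b)^2 = (-6)^2 = 36
|rej|^2 = 21 - 36/21
= (441 - 36)/21
= 405/21
In lowest terms: 135/7


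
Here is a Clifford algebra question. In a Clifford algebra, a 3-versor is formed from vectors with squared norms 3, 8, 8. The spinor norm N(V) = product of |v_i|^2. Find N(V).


Spinor norm N(V) = |v1|^2 * |v2|^2 * ... * |v3|^2
= 3 * 8 * 8
Running product: 3, 24, 192
N(V) = 192


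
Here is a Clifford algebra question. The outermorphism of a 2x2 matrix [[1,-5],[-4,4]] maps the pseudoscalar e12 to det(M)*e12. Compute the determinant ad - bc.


The outermorphism of a linear map f sends e1^e2 to f(e1)^f(e2).
f(e1) = 1*e1 - 4*e2
f(e2) = -5*e1 + 4*e2
f(e1) ^ f(e2) = (1*e1 - 4*e2) ^ (-5*e1 + 4*e2)
= 1*4*e12 + (-4)*(-5)*e21
= (4 - 20)*e12
= -16*e12
Coefficient = -16


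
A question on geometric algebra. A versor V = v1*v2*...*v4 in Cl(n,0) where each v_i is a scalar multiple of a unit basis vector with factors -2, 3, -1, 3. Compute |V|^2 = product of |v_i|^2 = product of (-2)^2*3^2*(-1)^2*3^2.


Each vector v_i has |v_i|^2 = s_i^2
Squared scales: (-2)^2 = 4, 3^2 = 9, (-1)^2 = 1, 3^2 = 9
|V|^2 = 4 * 9 * 1 * 9
= 324


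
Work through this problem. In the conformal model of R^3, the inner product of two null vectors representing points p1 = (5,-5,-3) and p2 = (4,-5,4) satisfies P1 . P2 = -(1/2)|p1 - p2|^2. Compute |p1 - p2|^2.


p1 - p2 = (1, 0, -7)
|p1 - p2|^2 = 1^2 + 0^2 + (-7)^2
= 1 + 0 + 49
= 50
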